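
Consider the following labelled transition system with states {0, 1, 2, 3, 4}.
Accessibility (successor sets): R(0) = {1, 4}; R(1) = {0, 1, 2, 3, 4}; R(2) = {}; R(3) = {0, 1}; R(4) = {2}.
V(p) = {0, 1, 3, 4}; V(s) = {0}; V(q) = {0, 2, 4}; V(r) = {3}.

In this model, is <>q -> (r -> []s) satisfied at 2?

At 2: <>q is false, r -> []s is true, so <>q -> (r -> []s) is true.
  At 2: no accessible worlds, so <>q is false.
  At 2: r is false, []s is true, so r -> []s is true.
    At 2: no accessible worlds, so []s holds vacuously.

Yes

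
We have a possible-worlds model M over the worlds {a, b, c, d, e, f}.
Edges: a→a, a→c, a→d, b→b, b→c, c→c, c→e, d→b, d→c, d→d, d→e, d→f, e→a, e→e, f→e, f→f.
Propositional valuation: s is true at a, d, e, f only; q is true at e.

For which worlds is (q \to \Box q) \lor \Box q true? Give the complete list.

Let φ = (q \to \Box q) \lor \Box q. Evaluate φ at each world:
  a (successors {a, c, d}): φ is true.
  b (successors {b, c}): φ is true.
  c (successors {c, e}): φ is true.
  d (successors {b, c, d, e, f}): φ is true.
  e (successors {a, e}): φ is false.
  f (successors {e, f}): φ is true.
For instance, at a:
  At a: q \to \Box q is true, \Box q is false, so (q \to \Box q) \lor \Box q is true.
    At a: q is false, \Box q is false, so q \to \Box q is true.
      At a: \Box q requires q at every successor {a, c, d}.
        q fails at a, so \Box q is false at a.
    At a: \Box q requires q at every successor {a, c, d}.
      q fails at a, so \Box q is false at a.
Satisfying worlds: {a, b, c, d, f}

a, b, c, d, f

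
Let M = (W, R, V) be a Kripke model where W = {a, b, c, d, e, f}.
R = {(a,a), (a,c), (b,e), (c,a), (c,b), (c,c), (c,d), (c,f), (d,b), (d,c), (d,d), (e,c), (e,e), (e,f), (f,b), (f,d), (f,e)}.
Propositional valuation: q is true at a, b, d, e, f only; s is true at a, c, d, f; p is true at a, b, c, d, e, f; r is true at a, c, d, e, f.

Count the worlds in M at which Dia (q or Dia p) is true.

6

Let φ = Dia (q or Dia p). Evaluate φ at each world:
  a (successors {a, c}): φ is true.
  b (successors {e}): φ is true.
  c (successors {a, b, c, d, f}): φ is true.
  d (successors {b, c, d}): φ is true.
  e (successors {c, e, f}): φ is true.
  f (successors {b, d, e}): φ is true.
For instance, at f:
  At f: Dia (q or Dia p) requires q or Dia p at some successor in {b, d, e}.
    q or Dia p holds at b, so Dia (q or Dia p) is true at f.
      At b: q is true, Dia p is true, so q or Dia p is true.
Satisfying worlds: {a, b, c, d, e, f}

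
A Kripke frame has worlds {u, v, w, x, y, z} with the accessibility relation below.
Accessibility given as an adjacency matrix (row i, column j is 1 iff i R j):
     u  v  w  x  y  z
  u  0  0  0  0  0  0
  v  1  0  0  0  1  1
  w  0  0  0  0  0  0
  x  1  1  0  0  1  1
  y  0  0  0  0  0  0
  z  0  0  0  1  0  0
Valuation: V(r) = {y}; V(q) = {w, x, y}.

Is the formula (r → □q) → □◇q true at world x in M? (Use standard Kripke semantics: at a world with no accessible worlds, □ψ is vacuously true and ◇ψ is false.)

No

At x: r → □q is true, □◇q is false, so (r → □q) → □◇q is false.
  At x: r is false, □q is false, so r → □q is true.
    At x: □q requires q at every successor {u, v, y, z}.
      q fails at u, so □q is false at x.
  At x: □◇q requires ◇q at every successor {u, v, y, z}.
    ◇q fails at u, so □◇q is false at x.
      At u: no accessible worlds, so ◇q is false.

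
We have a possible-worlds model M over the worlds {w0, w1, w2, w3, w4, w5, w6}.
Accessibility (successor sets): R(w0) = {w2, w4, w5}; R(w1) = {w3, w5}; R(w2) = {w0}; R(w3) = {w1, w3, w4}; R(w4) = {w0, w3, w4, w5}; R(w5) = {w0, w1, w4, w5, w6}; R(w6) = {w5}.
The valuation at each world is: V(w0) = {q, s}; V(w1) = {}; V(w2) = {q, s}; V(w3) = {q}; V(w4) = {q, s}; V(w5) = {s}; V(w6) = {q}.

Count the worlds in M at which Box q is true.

Let φ = Box q. Evaluate φ at each world:
  w0 (successors {w2, w4, w5}): φ is false.
  w1 (successors {w3, w5}): φ is false.
  w2 (successors {w0}): φ is true.
  w3 (successors {w1, w3, w4}): φ is false.
  w4 (successors {w0, w3, w4, w5}): φ is false.
  w5 (successors {w0, w1, w4, w5, w6}): φ is false.
  w6 (successors {w5}): φ is false.
For instance, at w6:
  At w6: Box q requires q at every successor {w5}.
    q fails at w5, so Box q is false at w6.
Satisfying worlds: {w2}

1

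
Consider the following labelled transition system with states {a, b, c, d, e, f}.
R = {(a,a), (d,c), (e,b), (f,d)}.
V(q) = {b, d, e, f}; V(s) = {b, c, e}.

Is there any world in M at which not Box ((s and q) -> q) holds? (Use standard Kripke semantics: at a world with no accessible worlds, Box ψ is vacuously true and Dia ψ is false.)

Let φ = not Box ((s and q) -> q). Evaluate φ at each world:
  a (successors {a}): φ is false.
  b (successors ∅): φ is false.
  c (successors ∅): φ is false.
  d (successors {c}): φ is false.
  e (successors {b}): φ is false.
  f (successors {d}): φ is false.
For instance, at e:
  At e: Box ((s and q) -> q) is true, so not Box ((s and q) -> q) is false.
    At e: Box ((s and q) -> q) requires (s and q) -> q at every successor {b}.
      At b: (s and q) -> q is true.
    So Box ((s and q) -> q) is true at e.

No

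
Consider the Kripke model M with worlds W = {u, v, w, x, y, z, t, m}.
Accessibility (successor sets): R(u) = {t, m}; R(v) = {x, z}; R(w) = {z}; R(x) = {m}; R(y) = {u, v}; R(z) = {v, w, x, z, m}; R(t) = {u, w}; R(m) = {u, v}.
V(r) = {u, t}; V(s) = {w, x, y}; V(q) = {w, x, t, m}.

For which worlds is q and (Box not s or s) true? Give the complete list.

Recall that Box ψ holds at a world iff ψ holds at every accessible world, and Dia ψ holds iff ψ holds at some accessible world.
Let φ = q and (Box not s or s). Evaluate φ at each world:
  u (successors {t, m}): φ is false.
  v (successors {x, z}): φ is false.
  w (successors {z}): φ is true.
  x (successors {m}): φ is true.
  y (successors {u, v}): φ is false.
  z (successors {v, w, x, z, m}): φ is false.
  t (successors {u, w}): φ is false.
  m (successors {u, v}): φ is true.
For instance, at w:
  At w: q is true, Box not s or s is true, so q and (Box not s or s) is true.
    At w: Box not s is true, s is true, so Box not s or s is true.
      At w: Box not s requires not s at every successor {z}.
        At z: not s is true.
      So Box not s is true at w.
Satisfying worlds: {w, x, m}

w, x, m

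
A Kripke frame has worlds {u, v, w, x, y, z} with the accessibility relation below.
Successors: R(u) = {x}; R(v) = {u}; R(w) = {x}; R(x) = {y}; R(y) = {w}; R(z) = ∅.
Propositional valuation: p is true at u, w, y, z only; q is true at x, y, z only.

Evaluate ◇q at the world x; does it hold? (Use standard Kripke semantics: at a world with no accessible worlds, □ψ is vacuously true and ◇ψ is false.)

At x: ◇q requires q at some successor in {y}.
  q holds at y, so ◇q is true at x.

Yes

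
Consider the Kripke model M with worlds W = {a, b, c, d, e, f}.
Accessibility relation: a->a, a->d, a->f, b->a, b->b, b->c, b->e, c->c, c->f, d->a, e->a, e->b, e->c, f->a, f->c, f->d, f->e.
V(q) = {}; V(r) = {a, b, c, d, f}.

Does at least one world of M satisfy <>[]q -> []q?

Recall that []ψ holds at a world iff ψ holds at every accessible world, and <>ψ holds iff ψ holds at some accessible world.
Let φ = <>[]q -> []q. Evaluate φ at each world:
  a (successors {a, d, f}): φ is true.
  b (successors {a, b, c, e}): φ is true.
  c (successors {c, f}): φ is true.
  d (successors {a}): φ is true.
  e (successors {a, b, c}): φ is true.
  f (successors {a, c, d, e}): φ is true.
Detail at a (witness):
  At a: <>[]q is false, []q is false, so <>[]q -> []q is true.
    At a: <>[]q requires []q at some successor in {a, d, f}.
      At a: []q is false.
      At d: []q is false.
      At f: []q is false.
    So <>[]q is false at a.
    At a: []q requires q at every successor {a, d, f}.
      q fails at a, so []q is false at a.

Yes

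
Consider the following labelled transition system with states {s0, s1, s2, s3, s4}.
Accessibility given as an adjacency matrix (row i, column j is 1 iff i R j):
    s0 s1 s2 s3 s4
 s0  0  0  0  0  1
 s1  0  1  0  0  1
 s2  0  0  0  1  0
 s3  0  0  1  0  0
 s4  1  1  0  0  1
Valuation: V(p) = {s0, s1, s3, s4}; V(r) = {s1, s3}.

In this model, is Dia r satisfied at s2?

Recall that Dia ψ holds at a world iff ψ holds at some accessible world.
At s2: Dia r requires r at some successor in {s3}.
  r holds at s3, so Dia r is true at s2.

Yes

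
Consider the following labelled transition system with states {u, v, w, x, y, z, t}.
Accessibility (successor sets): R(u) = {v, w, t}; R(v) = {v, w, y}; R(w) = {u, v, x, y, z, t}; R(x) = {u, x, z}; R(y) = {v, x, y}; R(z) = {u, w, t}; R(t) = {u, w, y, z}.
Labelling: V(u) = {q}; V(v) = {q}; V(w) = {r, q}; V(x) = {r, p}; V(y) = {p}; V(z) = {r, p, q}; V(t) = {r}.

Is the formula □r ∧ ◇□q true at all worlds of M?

No

Recall that □ψ holds at a world iff ψ holds at every accessible world, and ◇ψ holds iff ψ holds at some accessible world.
Let φ = □r ∧ ◇□q. Evaluate φ at each world:
  u (successors {v, w, t}): φ is false.
  v (successors {v, w, y}): φ is false.
  w (successors {u, v, x, y, z, t}): φ is false.
  x (successors {u, x, z}): φ is false.
  y (successors {v, x, y}): φ is false.
  z (successors {u, w, t}): φ is false.
  t (successors {u, w, y, z}): φ is false.
Detail at u (counterexample):
  At u: □r is false, ◇□q is false, so □r ∧ ◇□q is false.
    At u: □r requires r at every successor {v, w, t}.
      r fails at v, so □r is false at u.
    At u: ◇□q requires □q at some successor in {v, w, t}.
      At v: □q is false.
      At w: □q is false.
      At t: □q is false.
    So ◇□q is false at u.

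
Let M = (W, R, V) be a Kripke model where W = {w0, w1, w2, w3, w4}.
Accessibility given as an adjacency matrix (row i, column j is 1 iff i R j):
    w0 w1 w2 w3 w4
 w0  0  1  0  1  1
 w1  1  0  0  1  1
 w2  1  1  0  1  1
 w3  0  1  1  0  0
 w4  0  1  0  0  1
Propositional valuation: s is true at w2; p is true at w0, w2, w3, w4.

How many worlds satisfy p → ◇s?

2

Let φ = p → ◇s. Evaluate φ at each world:
  w0 (successors {w1, w3, w4}): φ is false.
  w1 (successors {w0, w3, w4}): φ is true.
  w2 (successors {w0, w1, w3, w4}): φ is false.
  w3 (successors {w1, w2}): φ is true.
  w4 (successors {w1, w4}): φ is false.
For instance, at w1:
  At w1: p is false, ◇s is false, so p → ◇s is true.
    At w1: ◇s requires s at some successor in {w0, w3, w4}.
      At w0: s is false.
      At w3: s is false.
      At w4: s is false.
    So ◇s is false at w1.
Satisfying worlds: {w1, w3}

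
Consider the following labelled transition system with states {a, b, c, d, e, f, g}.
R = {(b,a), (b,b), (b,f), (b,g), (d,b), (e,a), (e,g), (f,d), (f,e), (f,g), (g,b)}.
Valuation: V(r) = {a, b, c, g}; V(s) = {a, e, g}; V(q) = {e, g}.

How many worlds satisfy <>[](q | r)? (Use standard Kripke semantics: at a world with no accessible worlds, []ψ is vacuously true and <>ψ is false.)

Recall that []ψ holds at a world iff ψ holds at every accessible world, and <>ψ holds iff ψ holds at some accessible world.
Let φ = <>[](q | r). Evaluate φ at each world:
  a (successors ∅): φ is false.
  b (successors {a, b, f, g}): φ is true.
  c (successors ∅): φ is false.
  d (successors {b}): φ is false.
  e (successors {a, g}): φ is true.
  f (successors {d, e, g}): φ is true.
  g (successors {b}): φ is false.
For instance, at d:
  At d: <>[](q | r) requires [](q | r) at some successor in {b}.
    At b: [](q | r) is false.
  So <>[](q | r) is false at d.
Satisfying worlds: {b, e, f}

3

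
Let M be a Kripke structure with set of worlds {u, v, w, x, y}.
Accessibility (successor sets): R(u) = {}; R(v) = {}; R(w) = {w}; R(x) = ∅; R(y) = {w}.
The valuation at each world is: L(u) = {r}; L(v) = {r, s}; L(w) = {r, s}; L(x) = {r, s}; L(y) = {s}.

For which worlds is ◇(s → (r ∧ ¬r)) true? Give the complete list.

none

Let φ = ◇(s → (r ∧ ¬r)). Evaluate φ at each world:
  u (successors ∅): φ is false.
  v (successors ∅): φ is false.
  w (successors {w}): φ is false.
  x (successors ∅): φ is false.
  y (successors {w}): φ is false.
For instance, at w:
  At w: ◇(s → (r ∧ ¬r)) requires s → (r ∧ ¬r) at some successor in {w}.
    At w: s → (r ∧ ¬r) is false.
  So ◇(s → (r ∧ ¬r)) is false at w.
Satisfying worlds: none.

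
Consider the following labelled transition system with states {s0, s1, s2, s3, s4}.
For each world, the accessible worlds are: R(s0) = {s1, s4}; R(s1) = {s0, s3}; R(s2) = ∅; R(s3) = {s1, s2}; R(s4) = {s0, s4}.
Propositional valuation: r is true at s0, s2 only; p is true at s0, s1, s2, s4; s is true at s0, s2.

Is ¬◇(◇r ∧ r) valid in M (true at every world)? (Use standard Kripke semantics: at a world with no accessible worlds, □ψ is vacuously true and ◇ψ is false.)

Recall that ◇ψ holds at a world iff ψ holds at some accessible world.
Let φ = ¬◇(◇r ∧ r). Evaluate φ at each world:
  s0 (successors {s1, s4}): φ is true.
  s1 (successors {s0, s3}): φ is true.
  s2 (successors ∅): φ is true.
  s3 (successors {s1, s2}): φ is true.
  s4 (successors {s0, s4}): φ is true.
For instance, at s0:
  At s0: ◇(◇r ∧ r) is false, so ¬◇(◇r ∧ r) is true.
    At s0: ◇(◇r ∧ r) requires ◇r ∧ r at some successor in {s1, s4}.
      At s1: ◇r ∧ r is false.
      At s4: ◇r ∧ r is false.
    So ◇(◇r ∧ r) is false at s0.

Yes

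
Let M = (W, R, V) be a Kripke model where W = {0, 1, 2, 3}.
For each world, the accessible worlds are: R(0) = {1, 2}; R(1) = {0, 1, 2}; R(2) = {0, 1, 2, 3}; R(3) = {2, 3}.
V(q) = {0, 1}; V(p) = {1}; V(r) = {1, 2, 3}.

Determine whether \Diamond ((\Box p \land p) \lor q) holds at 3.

No

Recall that \Box ψ holds at a world iff ψ holds at every accessible world, and \Diamond ψ holds iff ψ holds at some accessible world.
At 3: \Diamond ((\Box p \land p) \lor q) requires (\Box p \land p) \lor q at some successor in {2, 3}.
  At 2: (\Box p \land p) \lor q is false.
  At 3: (\Box p \land p) \lor q is false.
So \Diamond ((\Box p \land p) \lor q) is false at 3.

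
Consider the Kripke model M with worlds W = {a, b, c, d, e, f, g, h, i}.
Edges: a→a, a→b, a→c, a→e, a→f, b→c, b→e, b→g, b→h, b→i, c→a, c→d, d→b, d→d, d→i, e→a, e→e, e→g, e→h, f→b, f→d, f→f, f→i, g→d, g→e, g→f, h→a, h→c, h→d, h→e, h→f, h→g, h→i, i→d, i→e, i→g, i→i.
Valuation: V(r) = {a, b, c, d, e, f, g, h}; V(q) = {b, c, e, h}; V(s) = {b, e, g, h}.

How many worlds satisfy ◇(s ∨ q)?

Let φ = ◇(s ∨ q). Evaluate φ at each world:
  a (successors {a, b, c, e, f}): φ is true.
  b (successors {c, e, g, h, i}): φ is true.
  c (successors {a, d}): φ is false.
  d (successors {b, d, i}): φ is true.
  e (successors {a, e, g, h}): φ is true.
  f (successors {b, d, f, i}): φ is true.
  g (successors {d, e, f}): φ is true.
  h (successors {a, c, d, e, f, g, i}): φ is true.
  i (successors {d, e, g, i}): φ is true.
For instance, at c:
  At c: ◇(s ∨ q) requires s ∨ q at some successor in {a, d}.
    At a: s ∨ q is false.
    At d: s ∨ q is false.
  So ◇(s ∨ q) is false at c.
Satisfying worlds: {a, b, d, e, f, g, h, i}

8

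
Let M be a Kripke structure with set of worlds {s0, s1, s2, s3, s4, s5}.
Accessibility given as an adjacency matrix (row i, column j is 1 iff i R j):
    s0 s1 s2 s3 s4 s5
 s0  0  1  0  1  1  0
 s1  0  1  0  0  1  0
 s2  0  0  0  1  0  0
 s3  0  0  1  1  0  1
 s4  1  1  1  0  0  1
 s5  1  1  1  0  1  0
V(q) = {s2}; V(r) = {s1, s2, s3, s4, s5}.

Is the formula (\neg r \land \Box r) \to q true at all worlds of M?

Let φ = (\neg r \land \Box r) \to q. Evaluate φ at each world:
  s0 (successors {s1, s3, s4}): φ is false.
  s1 (successors {s1, s4}): φ is true.
  s2 (successors {s3}): φ is true.
  s3 (successors {s2, s3, s5}): φ is true.
  s4 (successors {s0, s1, s2, s5}): φ is true.
  s5 (successors {s0, s1, s2, s4}): φ is true.
Detail at s0 (counterexample):
  At s0: \neg r \land \Box r is true, q is false, so (\neg r \land \Box r) \to q is false.
    At s0: \neg r is true, \Box r is true, so \neg r \land \Box r is true.
      At s0: \Box r requires r at every successor {s1, s3, s4}.
        At s1: r is true.
        At s3: r is true.
        At s4: r is true.
      So \Box r is true at s0.

No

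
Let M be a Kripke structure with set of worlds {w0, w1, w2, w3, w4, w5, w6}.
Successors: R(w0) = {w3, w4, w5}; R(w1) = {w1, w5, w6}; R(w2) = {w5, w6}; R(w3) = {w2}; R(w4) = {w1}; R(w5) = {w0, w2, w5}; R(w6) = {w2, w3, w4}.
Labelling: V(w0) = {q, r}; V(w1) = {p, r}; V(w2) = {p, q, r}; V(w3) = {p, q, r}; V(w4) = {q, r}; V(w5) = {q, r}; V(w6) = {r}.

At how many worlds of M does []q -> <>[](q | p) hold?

6

Recall that []ψ holds at a world iff ψ holds at every accessible world, and <>ψ holds iff ψ holds at some accessible world.
Let φ = []q -> <>[](q | p). Evaluate φ at each world:
  w0 (successors {w3, w4, w5}): φ is true.
  w1 (successors {w1, w5, w6}): φ is true.
  w2 (successors {w5, w6}): φ is true.
  w3 (successors {w2}): φ is false.
  w4 (successors {w1}): φ is true.
  w5 (successors {w0, w2, w5}): φ is true.
  w6 (successors {w2, w3, w4}): φ is true.
For instance, at w1:
  At w1: []q is false, <>[](q | p) is true, so []q -> <>[](q | p) is true.
    At w1: []q requires q at every successor {w1, w5, w6}.
      q fails at w1, so []q is false at w1.
    At w1: <>[](q | p) requires [](q | p) at some successor in {w1, w5, w6}.
      [](q | p) holds at w5, so <>[](q | p) is true at w1.
Satisfying worlds: {w0, w1, w2, w4, w5, w6}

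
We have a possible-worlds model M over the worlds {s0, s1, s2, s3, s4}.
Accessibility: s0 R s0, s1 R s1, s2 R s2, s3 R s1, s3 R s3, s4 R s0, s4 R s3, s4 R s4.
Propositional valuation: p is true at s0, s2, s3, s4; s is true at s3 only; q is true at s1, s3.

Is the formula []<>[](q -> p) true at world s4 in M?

At s4: []<>[](q -> p) requires <>[](q -> p) at every successor {s0, s3, s4}.
  <>[](q -> p) fails at s3, so []<>[](q -> p) is false at s4.
    At s3: <>[](q -> p) requires [](q -> p) at some successor in {s1, s3}.
      At s1: [](q -> p) is false.
      At s3: [](q -> p) is false.
    So <>[](q -> p) is false at s3.

No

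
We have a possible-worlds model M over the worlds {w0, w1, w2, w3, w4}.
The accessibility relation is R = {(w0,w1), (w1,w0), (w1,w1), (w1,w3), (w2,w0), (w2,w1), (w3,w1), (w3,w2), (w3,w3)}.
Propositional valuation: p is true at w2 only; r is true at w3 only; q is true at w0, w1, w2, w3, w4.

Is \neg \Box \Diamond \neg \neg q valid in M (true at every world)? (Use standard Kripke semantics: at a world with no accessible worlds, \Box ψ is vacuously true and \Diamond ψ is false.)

Let φ = \neg \Box \Diamond \neg \neg q. Evaluate φ at each world:
  w0 (successors {w1}): φ is false.
  w1 (successors {w0, w1, w3}): φ is false.
  w2 (successors {w0, w1}): φ is false.
  w3 (successors {w1, w2, w3}): φ is false.
  w4 (successors ∅): φ is false.
Detail at w0 (counterexample):
  At w0: \Box \Diamond \neg \neg q is true, so \neg \Box \Diamond \neg \neg q is false.
    At w0: \Box \Diamond \neg \neg q requires \Diamond \neg \neg q at every successor {w1}.
      At w1: \Diamond \neg \neg q is true.
    So \Box \Diamond \neg \neg q is true at w0.

No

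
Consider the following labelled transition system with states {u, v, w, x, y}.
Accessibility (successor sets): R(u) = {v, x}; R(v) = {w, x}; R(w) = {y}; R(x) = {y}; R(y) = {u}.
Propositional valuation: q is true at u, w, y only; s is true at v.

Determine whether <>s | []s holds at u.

Yes

At u: <>s is true, []s is false, so <>s | []s is true.
  At u: <>s requires s at some successor in {v, x}.
    s holds at v, so <>s is true at u.
  At u: []s requires s at every successor {v, x}.
    s fails at x, so []s is false at u.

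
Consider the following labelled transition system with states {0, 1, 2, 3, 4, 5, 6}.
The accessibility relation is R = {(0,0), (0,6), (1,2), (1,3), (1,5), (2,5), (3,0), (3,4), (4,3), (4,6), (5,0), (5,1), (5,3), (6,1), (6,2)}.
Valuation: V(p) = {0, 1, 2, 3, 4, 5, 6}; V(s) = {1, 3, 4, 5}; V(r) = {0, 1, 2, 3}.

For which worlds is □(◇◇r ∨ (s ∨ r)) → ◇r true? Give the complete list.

Let φ = □(◇◇r ∨ (s ∨ r)) → ◇r. Evaluate φ at each world:
  0 (successors {0, 6}): φ is true.
  1 (successors {2, 3, 5}): φ is true.
  2 (successors {5}): φ is false.
  3 (successors {0, 4}): φ is true.
  4 (successors {3, 6}): φ is true.
  5 (successors {0, 1, 3}): φ is true.
  6 (successors {1, 2}): φ is true.
For instance, at 6:
  At 6: □(◇◇r ∨ (s ∨ r)) is true, ◇r is true, so □(◇◇r ∨ (s ∨ r)) → ◇r is true.
    At 6: □(◇◇r ∨ (s ∨ r)) requires ◇◇r ∨ (s ∨ r) at every successor {1, 2}.
      At 1: ◇◇r ∨ (s ∨ r) is true.
      At 2: ◇◇r ∨ (s ∨ r) is true.
    So □(◇◇r ∨ (s ∨ r)) is true at 6.
    At 6: ◇r requires r at some successor in {1, 2}.
      r holds at 1, so ◇r is true at 6.
Satisfying worlds: {0, 1, 3, 4, 5, 6}

0, 1, 3, 4, 5, 6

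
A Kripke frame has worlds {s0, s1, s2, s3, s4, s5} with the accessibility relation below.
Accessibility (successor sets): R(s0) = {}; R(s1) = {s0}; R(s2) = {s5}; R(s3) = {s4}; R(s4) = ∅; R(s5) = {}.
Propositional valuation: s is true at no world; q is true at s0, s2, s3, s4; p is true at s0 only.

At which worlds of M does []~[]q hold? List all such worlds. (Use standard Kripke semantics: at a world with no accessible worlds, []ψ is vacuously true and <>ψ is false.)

s0, s4, s5

Let φ = []~[]q. Evaluate φ at each world:
  s0 (successors ∅): φ is true.
  s1 (successors {s0}): φ is false.
  s2 (successors {s5}): φ is false.
  s3 (successors {s4}): φ is false.
  s4 (successors ∅): φ is true.
  s5 (successors ∅): φ is true.
For instance, at s3:
  At s3: []~[]q requires ~[]q at every successor {s4}.
    ~[]q fails at s4, so []~[]q is false at s3.
      At s4: []q is true, so ~[]q is false.
Satisfying worlds: {s0, s4, s5}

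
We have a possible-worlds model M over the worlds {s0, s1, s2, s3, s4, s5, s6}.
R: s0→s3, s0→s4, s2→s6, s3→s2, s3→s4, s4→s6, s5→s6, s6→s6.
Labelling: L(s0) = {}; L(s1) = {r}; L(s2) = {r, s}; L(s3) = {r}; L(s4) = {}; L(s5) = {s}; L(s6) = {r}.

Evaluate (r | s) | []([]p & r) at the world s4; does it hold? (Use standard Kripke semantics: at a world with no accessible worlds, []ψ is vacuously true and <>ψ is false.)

No

At s4: r | s is false, []([]p & r) is false, so (r | s) | []([]p & r) is false.
  At s4: []([]p & r) requires []p & r at every successor {s6}.
    []p & r fails at s6, so []([]p & r) is false at s4.
      At s6: []p is false, r is true, so []p & r is false.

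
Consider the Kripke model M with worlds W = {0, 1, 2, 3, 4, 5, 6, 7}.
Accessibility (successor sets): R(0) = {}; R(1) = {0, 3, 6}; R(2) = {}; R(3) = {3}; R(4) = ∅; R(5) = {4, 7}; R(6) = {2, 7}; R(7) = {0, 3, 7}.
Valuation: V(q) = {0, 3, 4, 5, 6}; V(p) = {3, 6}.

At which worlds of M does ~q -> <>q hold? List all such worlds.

0, 1, 3, 4, 5, 6, 7

Recall that <>ψ holds at a world iff ψ holds at some accessible world.
Let φ = ~q -> <>q. Evaluate φ at each world:
  0 (successors ∅): φ is true.
  1 (successors {0, 3, 6}): φ is true.
  2 (successors ∅): φ is false.
  3 (successors {3}): φ is true.
  4 (successors ∅): φ is true.
  5 (successors {4, 7}): φ is true.
  6 (successors {2, 7}): φ is true.
  7 (successors {0, 3, 7}): φ is true.
For instance, at 7:
  At 7: ~q is true, <>q is true, so ~q -> <>q is true.
    At 7: <>q requires q at some successor in {0, 3, 7}.
      q holds at 0, so <>q is true at 7.
Satisfying worlds: {0, 1, 3, 4, 5, 6, 7}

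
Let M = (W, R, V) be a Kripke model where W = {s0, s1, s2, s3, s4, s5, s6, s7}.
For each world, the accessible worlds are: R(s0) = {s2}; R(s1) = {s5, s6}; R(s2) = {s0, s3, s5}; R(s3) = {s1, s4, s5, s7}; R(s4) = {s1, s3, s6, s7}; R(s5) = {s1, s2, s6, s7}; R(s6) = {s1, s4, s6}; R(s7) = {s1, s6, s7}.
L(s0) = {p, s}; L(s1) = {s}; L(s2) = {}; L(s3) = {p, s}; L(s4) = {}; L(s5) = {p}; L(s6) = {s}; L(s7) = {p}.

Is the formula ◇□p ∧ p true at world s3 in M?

No

At s3: ◇□p is false, p is true, so ◇□p ∧ p is false.
  At s3: ◇□p requires □p at some successor in {s1, s4, s5, s7}.
    At s1: □p is false.
    At s4: □p is false.
    At s5: □p is false.
    At s7: □p is false.
  So ◇□p is false at s3.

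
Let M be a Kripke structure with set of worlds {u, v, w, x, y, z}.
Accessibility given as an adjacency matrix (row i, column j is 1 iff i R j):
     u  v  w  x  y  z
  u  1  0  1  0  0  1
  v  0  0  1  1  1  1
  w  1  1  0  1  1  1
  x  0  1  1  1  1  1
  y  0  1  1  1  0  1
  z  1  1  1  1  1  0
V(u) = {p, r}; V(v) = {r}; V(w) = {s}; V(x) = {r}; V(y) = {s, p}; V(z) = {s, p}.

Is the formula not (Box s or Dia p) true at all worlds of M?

Let φ = not (Box s or Dia p). Evaluate φ at each world:
  u (successors {u, w, z}): φ is false.
  v (successors {w, x, y, z}): φ is false.
  w (successors {u, v, x, y, z}): φ is false.
  x (successors {v, w, x, y, z}): φ is false.
  y (successors {v, w, x, z}): φ is false.
  z (successors {u, v, w, x, y}): φ is false.
Detail at u (counterexample):
  At u: Box s or Dia p is true, so not (Box s or Dia p) is false.
    At u: Box s is false, Dia p is true, so Box s or Dia p is true.
      At u: Box s requires s at every successor {u, w, z}.
        s fails at u, so Box s is false at u.
      At u: Dia p requires p at some successor in {u, w, z}.
        p holds at u, so Dia p is true at u.

No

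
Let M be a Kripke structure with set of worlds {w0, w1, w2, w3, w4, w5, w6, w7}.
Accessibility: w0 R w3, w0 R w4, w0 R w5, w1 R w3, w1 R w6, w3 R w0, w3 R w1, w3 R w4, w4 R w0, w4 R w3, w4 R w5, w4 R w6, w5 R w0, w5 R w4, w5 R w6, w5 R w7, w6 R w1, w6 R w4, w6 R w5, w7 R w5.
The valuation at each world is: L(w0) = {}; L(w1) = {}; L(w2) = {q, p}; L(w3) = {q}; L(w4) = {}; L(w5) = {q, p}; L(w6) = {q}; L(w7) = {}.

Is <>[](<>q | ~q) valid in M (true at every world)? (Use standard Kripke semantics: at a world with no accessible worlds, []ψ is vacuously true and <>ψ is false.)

Recall that []ψ holds at a world iff ψ holds at every accessible world, and <>ψ holds iff ψ holds at some accessible world.
Let φ = <>[](<>q | ~q). Evaluate φ at each world:
  w0 (successors {w3, w4, w5}): φ is true.
  w1 (successors {w3, w6}): φ is true.
  w2 (successors ∅): φ is false.
  w3 (successors {w0, w1, w4}): φ is false.
  w4 (successors {w0, w3, w5, w6}): φ is true.
  w5 (successors {w0, w4, w6, w7}): φ is true.
  w6 (successors {w1, w4, w5}): φ is true.
  w7 (successors {w5}): φ is true.
Detail at w2 (counterexample):
  At w2: no accessible worlds, so <>[](<>q | ~q) is false.

No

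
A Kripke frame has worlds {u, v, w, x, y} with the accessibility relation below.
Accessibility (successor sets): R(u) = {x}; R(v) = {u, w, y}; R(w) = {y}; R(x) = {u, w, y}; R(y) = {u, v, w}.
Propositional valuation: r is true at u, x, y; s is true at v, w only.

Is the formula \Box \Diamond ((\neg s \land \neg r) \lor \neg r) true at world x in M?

No

At x: \Box \Diamond ((\neg s \land \neg r) \lor \neg r) requires \Diamond ((\neg s \land \neg r) \lor \neg r) at every successor {u, w, y}.
  \Diamond ((\neg s \land \neg r) \lor \neg r) fails at u, so \Box \Diamond ((\neg s \land \neg r) \lor \neg r) is false at x.
    At u: \Diamond ((\neg s \land \neg r) \lor \neg r) requires (\neg s \land \neg r) \lor \neg r at some successor in {x}.
      At x: (\neg s \land \neg r) \lor \neg r is false.
    So \Diamond ((\neg s \land \neg r) \lor \neg r) is false at u.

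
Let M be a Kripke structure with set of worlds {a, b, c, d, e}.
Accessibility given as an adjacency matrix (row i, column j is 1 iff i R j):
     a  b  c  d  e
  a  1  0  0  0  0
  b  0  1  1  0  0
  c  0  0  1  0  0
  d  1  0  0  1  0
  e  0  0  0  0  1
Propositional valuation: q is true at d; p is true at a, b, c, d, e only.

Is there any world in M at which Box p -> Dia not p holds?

No

Let φ = Box p -> Dia not p. Evaluate φ at each world:
  a (successors {a}): φ is false.
  b (successors {b, c}): φ is false.
  c (successors {c}): φ is false.
  d (successors {a, d}): φ is false.
  e (successors {e}): φ is false.
For instance, at c:
  At c: Box p is true, Dia not p is false, so Box p -> Dia not p is false.
    At c: Box p requires p at every successor {c}.
      At c: p is true.
    So Box p is true at c.
    At c: Dia not p requires not p at some successor in {c}.
      At c: not p is false.
    So Dia not p is false at c.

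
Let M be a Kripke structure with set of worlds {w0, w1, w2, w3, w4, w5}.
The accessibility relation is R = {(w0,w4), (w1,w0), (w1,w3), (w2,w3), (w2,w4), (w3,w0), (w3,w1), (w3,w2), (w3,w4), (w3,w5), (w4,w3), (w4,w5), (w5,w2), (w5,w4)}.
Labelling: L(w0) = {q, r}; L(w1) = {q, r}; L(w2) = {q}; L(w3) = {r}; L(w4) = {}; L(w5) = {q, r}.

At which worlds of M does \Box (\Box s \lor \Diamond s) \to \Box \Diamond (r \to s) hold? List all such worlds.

w0, w1, w2, w3, w4, w5

Let φ = \Box (\Box s \lor \Diamond s) \to \Box \Diamond (r \to s). Evaluate φ at each world:
  w0 (successors {w4}): φ is true.
  w1 (successors {w0, w3}): φ is true.
  w2 (successors {w3, w4}): φ is true.
  w3 (successors {w0, w1, w2, w4, w5}): φ is true.
  w4 (successors {w3, w5}): φ is true.
  w5 (successors {w2, w4}): φ is true.
For instance, at w0:
  At w0: \Box (\Box s \lor \Diamond s) is false, \Box \Diamond (r \to s) is false, so \Box (\Box s \lor \Diamond s) \to \Box \Diamond (r \to s) is true.
    At w0: \Box (\Box s \lor \Diamond s) requires \Box s \lor \Diamond s at every successor {w4}.
      \Box s \lor \Diamond s fails at w4, so \Box (\Box s \lor \Diamond s) is false at w0.
    At w0: \Box \Diamond (r \to s) requires \Diamond (r \to s) at every successor {w4}.
      \Diamond (r \to s) fails at w4, so \Box \Diamond (r \to s) is false at w0.
Satisfying worlds: {w0, w1, w2, w3, w4, w5}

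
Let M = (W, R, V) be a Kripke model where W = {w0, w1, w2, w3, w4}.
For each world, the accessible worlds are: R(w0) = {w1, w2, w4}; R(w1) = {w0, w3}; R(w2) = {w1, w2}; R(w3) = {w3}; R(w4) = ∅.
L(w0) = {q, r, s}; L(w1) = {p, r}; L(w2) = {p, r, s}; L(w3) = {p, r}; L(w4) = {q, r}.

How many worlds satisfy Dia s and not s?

1

Let φ = Dia s and not s. Evaluate φ at each world:
  w0 (successors {w1, w2, w4}): φ is false.
  w1 (successors {w0, w3}): φ is true.
  w2 (successors {w1, w2}): φ is false.
  w3 (successors {w3}): φ is false.
  w4 (successors ∅): φ is false.
For instance, at w0:
  At w0: Dia s is true, not s is false, so Dia s and not s is false.
    At w0: Dia s requires s at some successor in {w1, w2, w4}.
      s holds at w2, so Dia s is true at w0.
Satisfying worlds: {w1}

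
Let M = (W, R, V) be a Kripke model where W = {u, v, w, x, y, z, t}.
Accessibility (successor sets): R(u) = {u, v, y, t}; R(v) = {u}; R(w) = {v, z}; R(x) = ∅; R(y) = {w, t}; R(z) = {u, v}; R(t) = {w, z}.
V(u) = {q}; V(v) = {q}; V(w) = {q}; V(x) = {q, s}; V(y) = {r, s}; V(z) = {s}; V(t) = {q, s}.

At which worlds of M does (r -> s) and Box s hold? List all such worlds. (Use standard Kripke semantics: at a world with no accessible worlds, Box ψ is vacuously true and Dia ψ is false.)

Let φ = (r -> s) and Box s. Evaluate φ at each world:
  u (successors {u, v, y, t}): φ is false.
  v (successors {u}): φ is false.
  w (successors {v, z}): φ is false.
  x (successors ∅): φ is true.
  y (successors {w, t}): φ is false.
  z (successors {u, v}): φ is false.
  t (successors {w, z}): φ is false.
For instance, at z:
  At z: r -> s is true, Box s is false, so (r -> s) and Box s is false.
    At z: Box s requires s at every successor {u, v}.
      s fails at u, so Box s is false at z.
Satisfying worlds: {x}

x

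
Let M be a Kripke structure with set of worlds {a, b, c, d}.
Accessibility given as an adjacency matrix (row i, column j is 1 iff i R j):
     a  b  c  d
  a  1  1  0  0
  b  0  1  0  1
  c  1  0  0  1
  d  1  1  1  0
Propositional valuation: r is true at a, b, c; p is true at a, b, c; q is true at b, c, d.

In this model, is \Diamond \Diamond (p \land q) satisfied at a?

Yes

At a: \Diamond \Diamond (p \land q) requires \Diamond (p \land q) at some successor in {a, b}.
  \Diamond (p \land q) holds at a, so \Diamond \Diamond (p \land q) is true at a.
    At a: \Diamond (p \land q) requires p \land q at some successor in {a, b}.
      p \land q holds at b, so \Diamond (p \land q) is true at a.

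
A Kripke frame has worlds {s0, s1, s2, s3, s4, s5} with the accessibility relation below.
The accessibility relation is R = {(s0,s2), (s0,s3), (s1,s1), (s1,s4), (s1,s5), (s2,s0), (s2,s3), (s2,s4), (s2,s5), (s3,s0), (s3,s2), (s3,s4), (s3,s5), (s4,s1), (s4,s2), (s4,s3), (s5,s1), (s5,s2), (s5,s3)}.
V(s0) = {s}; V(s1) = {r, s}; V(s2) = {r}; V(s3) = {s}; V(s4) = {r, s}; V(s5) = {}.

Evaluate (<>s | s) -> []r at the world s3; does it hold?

At s3: <>s | s is true, []r is false, so (<>s | s) -> []r is false.
  At s3: <>s is true, s is true, so <>s | s is true.
    At s3: <>s requires s at some successor in {s0, s2, s4, s5}.
      s holds at s0, so <>s is true at s3.
  At s3: []r requires r at every successor {s0, s2, s4, s5}.
    r fails at s0, so []r is false at s3.

No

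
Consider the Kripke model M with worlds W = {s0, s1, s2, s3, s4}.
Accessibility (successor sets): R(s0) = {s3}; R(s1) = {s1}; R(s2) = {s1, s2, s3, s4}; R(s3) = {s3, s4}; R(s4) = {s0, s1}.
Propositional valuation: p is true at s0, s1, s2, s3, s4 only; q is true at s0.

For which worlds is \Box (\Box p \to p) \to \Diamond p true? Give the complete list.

Let φ = \Box (\Box p \to p) \to \Diamond p. Evaluate φ at each world:
  s0 (successors {s3}): φ is true.
  s1 (successors {s1}): φ is true.
  s2 (successors {s1, s2, s3, s4}): φ is true.
  s3 (successors {s3, s4}): φ is true.
  s4 (successors {s0, s1}): φ is true.
For instance, at s2:
  At s2: \Box (\Box p \to p) is true, \Diamond p is true, so \Box (\Box p \to p) \to \Diamond p is true.
    At s2: \Box (\Box p \to p) requires \Box p \to p at every successor {s1, s2, s3, s4}.
      At s1: \Box p \to p is true.
      At s2: \Box p \to p is true.
      At s3: \Box p \to p is true.
      At s4: \Box p \to p is true.
    So \Box (\Box p \to p) is true at s2.
    At s2: \Diamond p requires p at some successor in {s1, s2, s3, s4}.
      p holds at s1, so \Diamond p is true at s2.
Satisfying worlds: {s0, s1, s2, s3, s4}

s0, s1, s2, s3, s4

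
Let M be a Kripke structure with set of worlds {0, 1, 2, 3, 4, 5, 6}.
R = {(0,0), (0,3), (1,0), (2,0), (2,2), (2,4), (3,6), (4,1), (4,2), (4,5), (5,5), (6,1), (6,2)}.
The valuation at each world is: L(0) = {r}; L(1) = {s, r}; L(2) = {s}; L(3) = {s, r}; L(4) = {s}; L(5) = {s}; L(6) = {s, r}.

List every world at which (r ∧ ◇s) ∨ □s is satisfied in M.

Let φ = (r ∧ ◇s) ∨ □s. Evaluate φ at each world:
  0 (successors {0, 3}): φ is true.
  1 (successors {0}): φ is false.
  2 (successors {0, 2, 4}): φ is false.
  3 (successors {6}): φ is true.
  4 (successors {1, 2, 5}): φ is true.
  5 (successors {5}): φ is true.
  6 (successors {1, 2}): φ is true.
For instance, at 1:
  At 1: r ∧ ◇s is false, □s is false, so (r ∧ ◇s) ∨ □s is false.
    At 1: r is true, ◇s is false, so r ∧ ◇s is false.
      At 1: ◇s requires s at some successor in {0}.
        At 0: s is false.
      So ◇s is false at 1.
    At 1: □s requires s at every successor {0}.
      s fails at 0, so □s is false at 1.
Satisfying worlds: {0, 3, 4, 5, 6}

0, 3, 4, 5, 6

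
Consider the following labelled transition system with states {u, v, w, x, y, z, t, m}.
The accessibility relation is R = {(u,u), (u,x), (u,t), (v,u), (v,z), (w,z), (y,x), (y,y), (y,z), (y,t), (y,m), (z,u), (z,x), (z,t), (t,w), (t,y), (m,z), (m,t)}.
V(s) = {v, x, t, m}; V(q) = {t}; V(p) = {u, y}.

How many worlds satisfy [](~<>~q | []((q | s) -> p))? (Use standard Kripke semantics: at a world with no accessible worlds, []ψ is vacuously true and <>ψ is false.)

Recall that []ψ holds at a world iff ψ holds at every accessible world, and <>ψ holds iff ψ holds at some accessible world.
Let φ = [](~<>~q | []((q | s) -> p)). Evaluate φ at each world:
  u (successors {u, x, t}): φ is false.
  v (successors {u, z}): φ is false.
  w (successors {z}): φ is false.
  x (successors ∅): φ is true.
  y (successors {x, y, z, t, m}): φ is false.
  z (successors {u, x, t}): φ is false.
  t (successors {w, y}): φ is false.
  m (successors {z, t}): φ is false.
For instance, at u:
  At u: [](~<>~q | []((q | s) -> p)) requires ~<>~q | []((q | s) -> p) at every successor {u, x, t}.
    ~<>~q | []((q | s) -> p) fails at u, so [](~<>~q | []((q | s) -> p)) is false at u.
      At u: ~<>~q is false, []((q | s) -> p) is false, so ~<>~q | []((q | s) -> p) is false.
Satisfying worlds: {x}

1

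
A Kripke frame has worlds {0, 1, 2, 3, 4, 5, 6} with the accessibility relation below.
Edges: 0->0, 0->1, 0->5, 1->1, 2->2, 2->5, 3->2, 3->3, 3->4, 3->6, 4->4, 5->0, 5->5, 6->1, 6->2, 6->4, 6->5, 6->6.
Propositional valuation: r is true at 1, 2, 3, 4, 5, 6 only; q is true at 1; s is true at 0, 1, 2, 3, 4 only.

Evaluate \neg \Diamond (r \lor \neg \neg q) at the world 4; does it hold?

Recall that \Diamond ψ holds at a world iff ψ holds at some accessible world.
At 4: \Diamond (r \lor \neg \neg q) is true, so \neg \Diamond (r \lor \neg \neg q) is false.
  At 4: \Diamond (r \lor \neg \neg q) requires r \lor \neg \neg q at some successor in {4}.
    r \lor \neg \neg q holds at 4, so \Diamond (r \lor \neg \neg q) is true at 4.

No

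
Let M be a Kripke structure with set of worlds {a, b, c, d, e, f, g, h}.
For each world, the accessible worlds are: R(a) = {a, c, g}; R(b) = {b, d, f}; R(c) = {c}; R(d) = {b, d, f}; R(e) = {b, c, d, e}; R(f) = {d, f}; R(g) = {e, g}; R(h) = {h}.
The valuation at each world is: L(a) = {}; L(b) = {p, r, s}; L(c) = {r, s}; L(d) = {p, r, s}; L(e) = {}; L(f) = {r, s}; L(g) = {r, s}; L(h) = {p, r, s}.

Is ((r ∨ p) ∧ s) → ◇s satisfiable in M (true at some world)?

Yes

Recall that ◇ψ holds at a world iff ψ holds at some accessible world.
Let φ = ((r ∨ p) ∧ s) → ◇s. Evaluate φ at each world:
  a (successors {a, c, g}): φ is true.
  b (successors {b, d, f}): φ is true.
  c (successors {c}): φ is true.
  d (successors {b, d, f}): φ is true.
  e (successors {b, c, d, e}): φ is true.
  f (successors {d, f}): φ is true.
  g (successors {e, g}): φ is true.
  h (successors {h}): φ is true.
Detail at a (witness):
  At a: (r ∨ p) ∧ s is false, ◇s is true, so ((r ∨ p) ∧ s) → ◇s is true.
    At a: ◇s requires s at some successor in {a, c, g}.
      s holds at c, so ◇s is true at a.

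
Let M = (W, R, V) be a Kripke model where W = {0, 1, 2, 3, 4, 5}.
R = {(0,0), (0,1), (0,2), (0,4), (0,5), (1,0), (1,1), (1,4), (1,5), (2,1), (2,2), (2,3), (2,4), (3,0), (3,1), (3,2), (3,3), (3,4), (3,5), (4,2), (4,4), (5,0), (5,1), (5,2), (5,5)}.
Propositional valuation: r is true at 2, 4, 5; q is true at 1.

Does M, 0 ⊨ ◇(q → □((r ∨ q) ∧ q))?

At 0: ◇(q → □((r ∨ q) ∧ q)) requires q → □((r ∨ q) ∧ q) at some successor in {0, 1, 2, 4, 5}.
  q → □((r ∨ q) ∧ q) holds at 0, so ◇(q → □((r ∨ q) ∧ q)) is true at 0.
    At 0: q is false, □((r ∨ q) ∧ q) is false, so q → □((r ∨ q) ∧ q) is true.
      At 0: □((r ∨ q) ∧ q) requires (r ∨ q) ∧ q at every successor {0, 1, 2, 4, 5}.
        (r ∨ q) ∧ q fails at 0, so □((r ∨ q) ∧ q) is false at 0.

Yes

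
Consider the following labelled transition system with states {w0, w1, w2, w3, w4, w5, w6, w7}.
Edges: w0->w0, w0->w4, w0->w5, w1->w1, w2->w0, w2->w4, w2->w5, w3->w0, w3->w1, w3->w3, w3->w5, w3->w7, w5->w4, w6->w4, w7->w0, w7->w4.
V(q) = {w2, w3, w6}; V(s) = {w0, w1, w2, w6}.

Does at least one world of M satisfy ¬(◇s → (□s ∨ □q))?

Yes

Let φ = ¬(◇s → (□s ∨ □q)). Evaluate φ at each world:
  w0 (successors {w0, w4, w5}): φ is true.
  w1 (successors {w1}): φ is false.
  w2 (successors {w0, w4, w5}): φ is true.
  w3 (successors {w0, w1, w3, w5, w7}): φ is true.
  w4 (successors ∅): φ is false.
  w5 (successors {w4}): φ is false.
  w6 (successors {w4}): φ is false.
  w7 (successors {w0, w4}): φ is true.
Detail at w0 (witness):
  At w0: ◇s → (□s ∨ □q) is false, so ¬(◇s → (□s ∨ □q)) is true.
    At w0: ◇s is true, □s ∨ □q is false, so ◇s → (□s ∨ □q) is false.
      At w0: ◇s requires s at some successor in {w0, w4, w5}.
        s holds at w0, so ◇s is true at w0.
      At w0: □s is false, □q is false, so □s ∨ □q is false.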